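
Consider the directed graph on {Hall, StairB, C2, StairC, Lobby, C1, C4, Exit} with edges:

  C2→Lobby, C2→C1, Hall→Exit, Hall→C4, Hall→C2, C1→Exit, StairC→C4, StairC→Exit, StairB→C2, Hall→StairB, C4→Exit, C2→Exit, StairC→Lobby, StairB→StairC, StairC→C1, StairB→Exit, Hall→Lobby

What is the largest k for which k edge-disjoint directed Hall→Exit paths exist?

Assign every edge capacity 1; by Menger, the answer equals the max flow.
Path Hall→Exit (+1); total 1.
Path Hall→StairB→Exit (+1); total 2.
Path Hall→C2→Exit (+1); total 3.
Path Hall→C4→Exit (+1); total 4.
No residual Hall→Exit path; max flow = 4.
Certifying cut of size 4: {Hall→C2, Hall→C4, Hall→Exit, Hall→StairB}.

4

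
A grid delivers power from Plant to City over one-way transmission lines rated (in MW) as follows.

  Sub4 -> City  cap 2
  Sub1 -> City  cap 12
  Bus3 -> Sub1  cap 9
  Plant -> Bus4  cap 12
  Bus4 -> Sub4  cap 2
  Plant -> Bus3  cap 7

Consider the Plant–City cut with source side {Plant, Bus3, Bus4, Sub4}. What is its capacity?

11

Edges leaving {Plant, Bus3, Bus4, Sub4}: Bus3→Sub1 (9), Sub4→City (2).
Cut capacity = 9 + 2 = 11.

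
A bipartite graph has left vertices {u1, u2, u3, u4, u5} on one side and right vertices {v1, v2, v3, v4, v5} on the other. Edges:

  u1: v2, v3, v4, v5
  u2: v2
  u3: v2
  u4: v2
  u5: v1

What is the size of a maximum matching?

3

Unit-capacity flow: source→left, listed edges, right→sink; max matching = max flow.
Augmenting path u1→v2 (+1); matched 1.
Augmenting path u5→v1 (+1); matched 2.
Augmenting path u2→v2→u1→v3 (+1); matched 3.
No augmenting path remains; maximum matching = 3.
König certificate: {u1, u5, v2} is a vertex cover of size 3 (every listed pair touches it), so no matching can be larger.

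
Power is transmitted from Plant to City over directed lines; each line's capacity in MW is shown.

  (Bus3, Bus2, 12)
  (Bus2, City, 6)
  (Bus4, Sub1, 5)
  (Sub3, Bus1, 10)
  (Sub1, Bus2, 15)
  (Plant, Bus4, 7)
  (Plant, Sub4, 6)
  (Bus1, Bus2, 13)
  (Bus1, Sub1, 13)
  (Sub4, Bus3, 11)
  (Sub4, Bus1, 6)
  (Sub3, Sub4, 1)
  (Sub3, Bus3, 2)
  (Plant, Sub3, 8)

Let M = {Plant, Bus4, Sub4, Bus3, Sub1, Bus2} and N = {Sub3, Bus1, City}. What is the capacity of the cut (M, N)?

20

Edges leaving {Plant, Bus4, Sub4, Bus3, Sub1, Bus2}: Plant→Sub3 (8), Sub4→Bus1 (6), Bus2→City (6).
Cut capacity = 8 + 6 + 6 = 20.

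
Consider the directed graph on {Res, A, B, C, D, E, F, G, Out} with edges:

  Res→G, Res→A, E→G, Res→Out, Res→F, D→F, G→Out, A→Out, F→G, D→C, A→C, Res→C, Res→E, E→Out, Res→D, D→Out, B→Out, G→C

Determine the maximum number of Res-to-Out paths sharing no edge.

Assign every edge capacity 1; by Menger, the answer equals the max flow.
Path Res→Out (+1); total 1.
Path Res→A→Out (+1); total 2.
Path Res→D→Out (+1); total 3.
Path Res→E→Out (+1); total 4.
Path Res→G→Out (+1); total 5.
No residual Res→Out path; max flow = 5.
Certifying cut of size 5: {G→Out, Res→A, Res→D, Res→E, Res→Out}.

5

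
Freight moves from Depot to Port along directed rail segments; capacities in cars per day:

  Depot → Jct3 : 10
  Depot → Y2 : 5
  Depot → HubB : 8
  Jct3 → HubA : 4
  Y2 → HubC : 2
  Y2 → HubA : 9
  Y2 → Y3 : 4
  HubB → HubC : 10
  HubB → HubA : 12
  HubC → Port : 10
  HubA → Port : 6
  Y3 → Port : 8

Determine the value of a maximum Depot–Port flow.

17

Augment Depot→Jct3→HubA→Port: bottleneck 4, flow now 4.
Augment Depot→Y2→HubC→Port: bottleneck 2, flow now 6.
Augment Depot→Y2→HubA→Port: bottleneck 2, flow now 8.
Augment Depot→Y2→Y3→Port: bottleneck 1, flow now 9.
Augment Depot→HubB→HubC→Port: bottleneck 8, flow now 17.
No augmenting path remains; maximum flow = 17.
In the residual graph, reachable from Depot: {Depot, Jct3}.
Min-cut edges: Depot→Y2 (5), Depot→HubB (8), Jct3→HubA (4); capacity 5 + 8 + 4 = 17.
This cut is saturated, so no flow can exceed 17.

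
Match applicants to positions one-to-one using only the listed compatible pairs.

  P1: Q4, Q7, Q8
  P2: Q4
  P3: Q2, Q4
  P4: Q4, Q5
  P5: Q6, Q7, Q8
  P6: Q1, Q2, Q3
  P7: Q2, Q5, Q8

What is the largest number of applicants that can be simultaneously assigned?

7

Unit-capacity flow: source→left, listed edges, right→sink; max matching = max flow.
Augmenting path P1→Q4 (+1); matched 1.
Augmenting path P3→Q2 (+1); matched 2.
Augmenting path P4→Q5 (+1); matched 3.
Augmenting path P5→Q6 (+1); matched 4.
Augmenting path P6→Q1 (+1); matched 5.
Augmenting path P7→Q8 (+1); matched 6.
Augmenting path P2→Q4→P1→Q7 (+1); matched 7.
No augmenting path remains; maximum matching = 7.
König certificate: {P1, P2, P3, P4, P5, P6, P7} is a vertex cover of size 7 (every listed pair touches it), so no matching can be larger.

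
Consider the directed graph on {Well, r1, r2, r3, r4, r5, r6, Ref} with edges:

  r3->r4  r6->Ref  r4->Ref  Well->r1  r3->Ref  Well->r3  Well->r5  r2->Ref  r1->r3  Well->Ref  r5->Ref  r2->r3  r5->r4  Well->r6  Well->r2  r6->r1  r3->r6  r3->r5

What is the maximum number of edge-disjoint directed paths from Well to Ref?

6

Assign every edge capacity 1; by Menger, the answer equals the max flow.
Path Well→Ref (+1); total 1.
Path Well→r2→Ref (+1); total 2.
Path Well→r3→Ref (+1); total 3.
Path Well→r5→Ref (+1); total 4.
Path Well→r6→Ref (+1); total 5.
Path Well→r1→r3→r4→Ref (+1); total 6.
No residual Well→Ref path; max flow = 6.
Certifying cut of size 6: {Well→Ref, Well→r1, Well→r2, Well→r3, Well→r5, Well→r6}.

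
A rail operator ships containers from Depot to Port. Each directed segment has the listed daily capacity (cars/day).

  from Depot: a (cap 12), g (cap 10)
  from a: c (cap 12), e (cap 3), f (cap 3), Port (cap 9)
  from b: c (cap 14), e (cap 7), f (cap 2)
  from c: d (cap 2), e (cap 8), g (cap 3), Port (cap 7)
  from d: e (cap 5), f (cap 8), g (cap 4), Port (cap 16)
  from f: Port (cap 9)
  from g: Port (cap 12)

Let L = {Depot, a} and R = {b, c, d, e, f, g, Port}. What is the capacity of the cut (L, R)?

37

Edges leaving {Depot, a}: Depot→g (10), a→c (12), a→e (3), a→f (3), a→Port (9).
Cut capacity = 10 + 12 + 3 + 3 + 9 = 37.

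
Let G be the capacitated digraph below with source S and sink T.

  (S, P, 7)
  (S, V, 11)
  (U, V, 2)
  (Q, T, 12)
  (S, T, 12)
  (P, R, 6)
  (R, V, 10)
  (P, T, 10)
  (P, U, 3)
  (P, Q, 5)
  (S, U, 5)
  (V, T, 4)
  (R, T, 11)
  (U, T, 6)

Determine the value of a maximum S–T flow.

Augment S→T: bottleneck 12, flow now 12.
Augment S→P→T: bottleneck 7, flow now 19.
Augment S→U→T: bottleneck 5, flow now 24.
Augment S→V→T: bottleneck 4, flow now 28.
No augmenting path remains; maximum flow = 28.
In the residual graph, reachable from S: {S, V}.
Min-cut edges: S→P (7), S→U (5), S→T (12), V→T (4); capacity 7 + 5 + 12 + 4 = 28.
This cut is saturated, so no flow can exceed 28.

28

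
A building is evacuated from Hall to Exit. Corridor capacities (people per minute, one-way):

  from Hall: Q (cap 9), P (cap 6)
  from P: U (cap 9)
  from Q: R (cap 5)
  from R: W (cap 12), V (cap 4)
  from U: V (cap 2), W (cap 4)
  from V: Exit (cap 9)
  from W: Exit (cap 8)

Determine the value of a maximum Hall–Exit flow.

11

Augment Hall→P→U→V→Exit: bottleneck 2, flow now 2.
Augment Hall→P→U→W→Exit: bottleneck 4, flow now 6.
Augment Hall→Q→R→V→Exit: bottleneck 4, flow now 10.
Augment Hall→Q→R→W→Exit: bottleneck 1, flow now 11.
No augmenting path remains; maximum flow = 11.
In the residual graph, reachable from Hall: {Hall, Q}.
Min-cut edges: Hall→P (6), Q→R (5); capacity 6 + 5 = 11.
This cut is saturated, so no flow can exceed 11.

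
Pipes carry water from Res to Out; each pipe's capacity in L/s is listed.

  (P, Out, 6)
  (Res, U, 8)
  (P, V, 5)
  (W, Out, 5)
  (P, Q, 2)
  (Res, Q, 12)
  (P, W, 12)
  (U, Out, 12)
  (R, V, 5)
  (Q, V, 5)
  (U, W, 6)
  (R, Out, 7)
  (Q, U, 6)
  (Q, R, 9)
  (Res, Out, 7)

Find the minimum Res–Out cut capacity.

27

Augment Res→Out: bottleneck 7, flow now 7.
Augment Res→U→Out: bottleneck 8, flow now 15.
Augment Res→Q→R→Out: bottleneck 7, flow now 22.
Augment Res→Q→U→Out: bottleneck 4, flow now 26.
Augment Res→Q→U→W→Out: bottleneck 1, flow now 27.
No augmenting path remains; maximum flow = 27.
By max-flow min-cut, the minimum cut capacity equals the max flow.
In the residual graph, reachable from Res: {Res}.
Min-cut edges: Res→Q (12), Res→U (8), Res→Out (7); capacity 12 + 8 + 7 = 27.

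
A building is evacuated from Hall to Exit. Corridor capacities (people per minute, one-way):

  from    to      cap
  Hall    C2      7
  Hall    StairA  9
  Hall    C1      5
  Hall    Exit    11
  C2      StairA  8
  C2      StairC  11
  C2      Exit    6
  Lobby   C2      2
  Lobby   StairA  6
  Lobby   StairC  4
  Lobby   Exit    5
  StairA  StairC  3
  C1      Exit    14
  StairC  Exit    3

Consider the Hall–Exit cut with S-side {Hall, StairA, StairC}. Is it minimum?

Given cut capacity: 7 + 5 + 11 + 3 = 26.
Augment Hall→Exit: bottleneck 11, flow now 11.
Augment Hall→C2→Exit: bottleneck 6, flow now 17.
Augment Hall→C1→Exit: bottleneck 5, flow now 22.
Augment Hall→C2→StairC→Exit: bottleneck 1, flow now 23.
Augment Hall→StairA→StairC→Exit: bottleneck 2, flow now 25.
No augmenting path remains; maximum flow = 25.
In the residual graph, reachable from Hall: {Hall, C2, StairA, StairC}.
Min-cut edges: Hall→C1 (5), Hall→Exit (11), C2→Exit (6), StairC→Exit (3); capacity 5 + 11 + 6 + 3 = 25.
Cut capacity 26 exceeds the max flow 25, so it is not minimum.

No — its capacity is 26, but the minimum cut has capacity 25.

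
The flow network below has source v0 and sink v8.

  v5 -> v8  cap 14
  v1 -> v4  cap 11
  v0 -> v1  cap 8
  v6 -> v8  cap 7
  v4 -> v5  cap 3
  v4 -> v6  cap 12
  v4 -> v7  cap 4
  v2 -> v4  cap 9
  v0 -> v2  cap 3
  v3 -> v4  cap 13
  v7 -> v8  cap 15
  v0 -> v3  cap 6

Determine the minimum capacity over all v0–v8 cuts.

14

Augment v0→v1→v4→v5→v8: bottleneck 3, flow now 3.
Augment v0→v1→v4→v6→v8: bottleneck 5, flow now 8.
Augment v0→v2→v4→v6→v8: bottleneck 2, flow now 10.
Augment v0→v2→v4→v7→v8: bottleneck 1, flow now 11.
Augment v0→v3→v4→v7→v8: bottleneck 3, flow now 14.
No augmenting path remains; maximum flow = 14.
By max-flow min-cut, the minimum cut capacity equals the max flow.
In the residual graph, reachable from v0: {v0, v1, v2, v3, v4, v6}.
Min-cut edges: v4→v5 (3), v4→v7 (4), v6→v8 (7); capacity 3 + 4 + 7 = 14.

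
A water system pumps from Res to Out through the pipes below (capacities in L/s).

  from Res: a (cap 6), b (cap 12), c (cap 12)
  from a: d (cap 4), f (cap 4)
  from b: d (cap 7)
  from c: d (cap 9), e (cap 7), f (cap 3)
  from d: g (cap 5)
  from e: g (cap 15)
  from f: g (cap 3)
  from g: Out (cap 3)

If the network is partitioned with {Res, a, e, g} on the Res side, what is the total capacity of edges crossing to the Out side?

Edges leaving {Res, a, e, g}: Res→b (12), Res→c (12), a→d (4), a→f (4), g→Out (3).
Cut capacity = 12 + 12 + 4 + 4 + 3 = 35.

35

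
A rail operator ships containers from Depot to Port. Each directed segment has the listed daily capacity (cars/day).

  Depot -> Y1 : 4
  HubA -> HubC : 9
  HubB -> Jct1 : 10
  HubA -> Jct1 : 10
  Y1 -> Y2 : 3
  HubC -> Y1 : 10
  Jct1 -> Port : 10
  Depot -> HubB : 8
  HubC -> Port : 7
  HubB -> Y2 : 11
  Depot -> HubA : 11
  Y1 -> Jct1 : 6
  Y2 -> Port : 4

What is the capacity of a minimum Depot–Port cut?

21

Augment Depot→HubA→Jct1→Port: bottleneck 10, flow now 10.
Augment Depot→HubA→HubC→Port: bottleneck 1, flow now 11.
Augment Depot→Y1→Y2→Port: bottleneck 3, flow now 14.
Augment Depot→HubB→Y2→Port: bottleneck 1, flow now 15.
Augment Depot→Y1→Jct1→HubA→HubC→Port: bottleneck 1, flow now 16. (uses reverse residual edge)
Augment Depot→HubB→Jct1→HubA→HubC→Port: bottleneck 5, flow now 21. (uses reverse residual edge)
No augmenting path remains; maximum flow = 21.
By max-flow min-cut, the minimum cut capacity equals the max flow.
In the residual graph, reachable from Depot: {Depot, HubA, Y1, HubB, Jct1, Y2, HubC}.
Min-cut edges: Jct1→Port (10), Y2→Port (4), HubC→Port (7); capacity 10 + 4 + 7 = 21.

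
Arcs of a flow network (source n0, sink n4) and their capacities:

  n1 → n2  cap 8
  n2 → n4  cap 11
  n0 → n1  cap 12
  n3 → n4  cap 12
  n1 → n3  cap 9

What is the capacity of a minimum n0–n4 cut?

12

Augment n0→n1→n2→n4: bottleneck 8, flow now 8.
Augment n0→n1→n3→n4: bottleneck 4, flow now 12.
No augmenting path remains; maximum flow = 12.
By max-flow min-cut, the minimum cut capacity equals the max flow.
In the residual graph, reachable from n0: {n0}.
Min-cut edges: n0→n1 (12); capacity 12 = 12.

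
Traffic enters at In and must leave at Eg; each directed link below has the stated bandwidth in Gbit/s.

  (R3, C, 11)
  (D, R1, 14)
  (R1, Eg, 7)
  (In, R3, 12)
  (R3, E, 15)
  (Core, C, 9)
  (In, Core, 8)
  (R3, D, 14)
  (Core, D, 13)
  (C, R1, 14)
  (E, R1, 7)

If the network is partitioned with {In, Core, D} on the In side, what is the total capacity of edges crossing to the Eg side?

35

Edges leaving {In, Core, D}: In→R3 (12), Core→C (9), D→R1 (14).
Cut capacity = 12 + 9 + 14 = 35.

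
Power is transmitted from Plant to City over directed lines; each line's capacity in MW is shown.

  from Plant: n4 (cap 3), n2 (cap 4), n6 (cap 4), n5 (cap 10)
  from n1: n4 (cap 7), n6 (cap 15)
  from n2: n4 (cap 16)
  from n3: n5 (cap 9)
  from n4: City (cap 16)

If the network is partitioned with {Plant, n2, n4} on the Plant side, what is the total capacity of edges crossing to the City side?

Edges leaving {Plant, n2, n4}: Plant→n5 (10), Plant→n6 (4), n4→City (16).
Cut capacity = 10 + 4 + 16 = 30.

30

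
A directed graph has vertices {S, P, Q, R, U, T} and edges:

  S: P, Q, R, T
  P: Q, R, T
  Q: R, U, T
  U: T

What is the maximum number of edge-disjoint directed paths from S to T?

Assign every edge capacity 1; by Menger, the answer equals the max flow.
Path S→T (+1); total 1.
Path S→P→T (+1); total 2.
Path S→Q→T (+1); total 3.
No residual S→T path; max flow = 3.
Certifying cut of size 3: {S→P, S→Q, S→T}.

3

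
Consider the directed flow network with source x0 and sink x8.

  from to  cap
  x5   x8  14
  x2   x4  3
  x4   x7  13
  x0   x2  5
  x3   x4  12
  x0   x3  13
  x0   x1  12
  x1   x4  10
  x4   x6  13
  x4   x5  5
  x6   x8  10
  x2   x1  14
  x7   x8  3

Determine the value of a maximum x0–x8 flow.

18

Augment x0→x1→x4→x5→x8: bottleneck 5, flow now 5.
Augment x0→x1→x4→x6→x8: bottleneck 5, flow now 10.
Augment x0→x2→x4→x6→x8: bottleneck 3, flow now 13.
Augment x0→x3→x4→x6→x8: bottleneck 2, flow now 15.
Augment x0→x3→x4→x7→x8: bottleneck 3, flow now 18.
No augmenting path remains; maximum flow = 18.
In the residual graph, reachable from x0: {x0, x1, x2, x3, x4, x6, x7}.
Min-cut edges: x4→x5 (5), x6→x8 (10), x7→x8 (3); capacity 5 + 10 + 3 = 18.
This cut is saturated, so no flow can exceed 18.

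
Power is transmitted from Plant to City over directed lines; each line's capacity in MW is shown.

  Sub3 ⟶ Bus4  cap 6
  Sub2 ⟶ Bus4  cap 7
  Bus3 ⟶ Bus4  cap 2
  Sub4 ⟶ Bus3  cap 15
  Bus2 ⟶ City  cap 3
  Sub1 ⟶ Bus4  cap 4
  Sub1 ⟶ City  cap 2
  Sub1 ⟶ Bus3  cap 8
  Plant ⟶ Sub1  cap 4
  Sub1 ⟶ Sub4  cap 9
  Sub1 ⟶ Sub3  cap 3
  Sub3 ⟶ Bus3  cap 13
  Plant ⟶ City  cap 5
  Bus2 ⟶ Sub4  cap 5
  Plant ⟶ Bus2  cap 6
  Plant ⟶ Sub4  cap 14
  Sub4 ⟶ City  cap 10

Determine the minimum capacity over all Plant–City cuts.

20

Augment Plant→City: bottleneck 5, flow now 5.
Augment Plant→Bus2→City: bottleneck 3, flow now 8.
Augment Plant→Sub1→City: bottleneck 2, flow now 10.
Augment Plant→Sub4→City: bottleneck 10, flow now 20.
No augmenting path remains; maximum flow = 20.
By max-flow min-cut, the minimum cut capacity equals the max flow.
In the residual graph, reachable from Plant: {Plant, Bus2, Sub1, Sub4, Sub3, Bus3, Bus4}.
Min-cut edges: Plant→City (5), Bus2→City (3), Sub1→City (2), Sub4→City (10); capacity 5 + 3 + 2 + 10 = 20.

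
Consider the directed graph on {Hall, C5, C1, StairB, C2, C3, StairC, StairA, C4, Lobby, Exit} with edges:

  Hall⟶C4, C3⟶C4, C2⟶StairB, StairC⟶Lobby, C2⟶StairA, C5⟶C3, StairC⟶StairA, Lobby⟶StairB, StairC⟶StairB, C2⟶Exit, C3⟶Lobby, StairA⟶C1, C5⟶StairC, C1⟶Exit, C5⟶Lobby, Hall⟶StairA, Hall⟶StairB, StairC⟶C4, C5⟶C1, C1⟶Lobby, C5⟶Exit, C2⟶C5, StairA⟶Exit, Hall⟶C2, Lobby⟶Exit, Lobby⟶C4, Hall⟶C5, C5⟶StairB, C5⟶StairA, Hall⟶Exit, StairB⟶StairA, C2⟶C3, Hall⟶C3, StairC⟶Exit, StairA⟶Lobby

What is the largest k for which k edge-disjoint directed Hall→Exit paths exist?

Assign every edge capacity 1; by Menger, the answer equals the max flow.
Path Hall→Exit (+1); total 1.
Path Hall→C5→Exit (+1); total 2.
Path Hall→C2→Exit (+1); total 3.
Path Hall→StairA→Exit (+1); total 4.
Path Hall→C3→Lobby→Exit (+1); total 5.
Path Hall→StairB→StairA→C1→Exit (+1); total 6.
No residual Hall→Exit path; max flow = 6.
Certifying cut of size 6: {Hall→C2, Hall→C3, Hall→C5, Hall→Exit, Hall→StairA, Hall→StairB}.

6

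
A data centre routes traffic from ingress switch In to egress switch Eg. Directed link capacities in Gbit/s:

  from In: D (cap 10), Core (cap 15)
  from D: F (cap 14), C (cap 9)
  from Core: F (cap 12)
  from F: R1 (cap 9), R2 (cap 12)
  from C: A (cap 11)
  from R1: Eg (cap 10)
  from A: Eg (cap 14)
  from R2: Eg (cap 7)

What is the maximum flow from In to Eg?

22

Augment In→D→F→R1→Eg: bottleneck 9, flow now 9.
Augment In→D→F→R2→Eg: bottleneck 1, flow now 10.
Augment In→Core→F→R2→Eg: bottleneck 6, flow now 16.
Augment In→Core→F→D→C→A→Eg: bottleneck 6, flow now 22. (uses reverse residual edge)
No augmenting path remains; maximum flow = 22.
In the residual graph, reachable from In: {In, Core}.
Min-cut edges: In→D (10), Core→F (12); capacity 10 + 12 = 22.
This cut is saturated, so no flow can exceed 22.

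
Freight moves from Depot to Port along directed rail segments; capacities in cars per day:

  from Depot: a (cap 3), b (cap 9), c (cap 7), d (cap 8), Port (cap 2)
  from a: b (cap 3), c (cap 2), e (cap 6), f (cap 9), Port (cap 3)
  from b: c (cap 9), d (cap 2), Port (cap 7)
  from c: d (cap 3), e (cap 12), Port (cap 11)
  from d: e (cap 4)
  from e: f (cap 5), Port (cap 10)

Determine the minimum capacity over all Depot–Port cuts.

Augment Depot→Port: bottleneck 2, flow now 2.
Augment Depot→a→Port: bottleneck 3, flow now 5.
Augment Depot→b→Port: bottleneck 7, flow now 12.
Augment Depot→c→Port: bottleneck 7, flow now 19.
Augment Depot→b→c→Port: bottleneck 2, flow now 21.
Augment Depot→d→e→Port: bottleneck 4, flow now 25.
No augmenting path remains; maximum flow = 25.
By max-flow min-cut, the minimum cut capacity equals the max flow.
In the residual graph, reachable from Depot: {Depot, d}.
Min-cut edges: Depot→a (3), Depot→b (9), Depot→c (7), Depot→Port (2), d→e (4); capacity 3 + 9 + 7 + 2 + 4 = 25.

25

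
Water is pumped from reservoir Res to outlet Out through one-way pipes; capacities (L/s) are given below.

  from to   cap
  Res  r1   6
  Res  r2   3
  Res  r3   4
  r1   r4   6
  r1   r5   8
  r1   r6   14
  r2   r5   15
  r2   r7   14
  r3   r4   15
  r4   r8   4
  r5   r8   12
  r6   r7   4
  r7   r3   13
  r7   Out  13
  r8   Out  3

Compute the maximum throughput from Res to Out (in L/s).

10

Augment Res→r2→r7→Out: bottleneck 3, flow now 3.
Augment Res→r1→r4→r8→Out: bottleneck 3, flow now 6.
Augment Res→r1→r6→r7→Out: bottleneck 3, flow now 9.
Augment Res→r3→r4→r1→r6→r7→Out: bottleneck 1, flow now 10. (uses reverse residual edge)
No augmenting path remains; maximum flow = 10.
In the residual graph, reachable from Res: {Res, r1, r3, r4, r5, r6, r8}.
Min-cut edges: Res→r2 (3), r6→r7 (4), r8→Out (3); capacity 3 + 4 + 3 = 10.
This cut is saturated, so no flow can exceed 10.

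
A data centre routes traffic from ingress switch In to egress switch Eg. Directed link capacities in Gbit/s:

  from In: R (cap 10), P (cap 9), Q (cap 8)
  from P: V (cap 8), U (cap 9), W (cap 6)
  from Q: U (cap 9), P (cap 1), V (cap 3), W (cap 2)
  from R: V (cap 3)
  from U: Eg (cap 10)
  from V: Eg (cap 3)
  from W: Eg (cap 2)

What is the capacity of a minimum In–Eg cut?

Augment In→P→U→Eg: bottleneck 9, flow now 9.
Augment In→Q→U→Eg: bottleneck 1, flow now 10.
Augment In→Q→V→Eg: bottleneck 3, flow now 13.
Augment In→Q→W→Eg: bottleneck 2, flow now 15.
No augmenting path remains; maximum flow = 15.
By max-flow min-cut, the minimum cut capacity equals the max flow.
In the residual graph, reachable from In: {In, P, Q, R, U, V, W}.
Min-cut edges: U→Eg (10), V→Eg (3), W→Eg (2); capacity 10 + 3 + 2 = 15.

15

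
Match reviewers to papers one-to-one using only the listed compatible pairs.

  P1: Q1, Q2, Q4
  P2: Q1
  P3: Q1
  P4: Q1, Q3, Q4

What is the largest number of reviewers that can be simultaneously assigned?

3

Unit-capacity flow: source→left, listed edges, right→sink; max matching = max flow.
Augmenting path P1→Q1 (+1); matched 1.
Augmenting path P4→Q3 (+1); matched 2.
Augmenting path P2→Q1→P1→Q2 (+1); matched 3.
No augmenting path remains; maximum matching = 3.
König certificate: {P1, P4, Q1} is a vertex cover of size 3 (every listed pair touches it), so no matching can be larger.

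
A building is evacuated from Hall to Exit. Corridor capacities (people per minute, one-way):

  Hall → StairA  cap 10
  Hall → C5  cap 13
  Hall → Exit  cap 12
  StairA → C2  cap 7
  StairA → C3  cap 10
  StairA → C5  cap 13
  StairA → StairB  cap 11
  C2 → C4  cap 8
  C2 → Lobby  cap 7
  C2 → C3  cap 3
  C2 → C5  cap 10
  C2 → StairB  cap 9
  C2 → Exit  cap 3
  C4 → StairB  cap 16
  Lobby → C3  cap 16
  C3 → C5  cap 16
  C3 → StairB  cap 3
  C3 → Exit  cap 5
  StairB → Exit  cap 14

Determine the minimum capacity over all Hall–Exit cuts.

Augment Hall→Exit: bottleneck 12, flow now 12.
Augment Hall→StairA→C2→Exit: bottleneck 3, flow now 15.
Augment Hall→StairA→C3→Exit: bottleneck 5, flow now 20.
Augment Hall→StairA→StairB→Exit: bottleneck 2, flow now 22.
No augmenting path remains; maximum flow = 22.
By max-flow min-cut, the minimum cut capacity equals the max flow.
In the residual graph, reachable from Hall: {Hall, C5}.
Min-cut edges: Hall→StairA (10), Hall→Exit (12); capacity 10 + 12 = 22.

22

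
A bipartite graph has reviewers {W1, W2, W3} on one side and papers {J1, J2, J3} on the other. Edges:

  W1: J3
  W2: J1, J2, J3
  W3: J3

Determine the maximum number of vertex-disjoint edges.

2

Unit-capacity flow: source→left, listed edges, right→sink; max matching = max flow.
Augmenting path W1→J3 (+1); matched 1.
Augmenting path W2→J1 (+1); matched 2.
No augmenting path remains; maximum matching = 2.
König certificate: {W2, J3} is a vertex cover of size 2 (every listed pair touches it), so no matching can be larger.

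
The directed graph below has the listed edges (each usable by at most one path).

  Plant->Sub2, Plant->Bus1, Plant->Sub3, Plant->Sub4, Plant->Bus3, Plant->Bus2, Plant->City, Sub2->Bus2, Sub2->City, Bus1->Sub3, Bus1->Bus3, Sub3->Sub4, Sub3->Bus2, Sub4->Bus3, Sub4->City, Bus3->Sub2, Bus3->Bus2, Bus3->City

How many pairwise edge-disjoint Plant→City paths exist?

4

Assign every edge capacity 1; by Menger, the answer equals the max flow.
Path Plant→City (+1); total 1.
Path Plant→Sub2→City (+1); total 2.
Path Plant→Sub4→City (+1); total 3.
Path Plant→Bus3→City (+1); total 4.
No residual Plant→City path; max flow = 4.
Certifying cut of size 4: {Bus3→City, Plant→City, Sub2→City, Sub4→City}.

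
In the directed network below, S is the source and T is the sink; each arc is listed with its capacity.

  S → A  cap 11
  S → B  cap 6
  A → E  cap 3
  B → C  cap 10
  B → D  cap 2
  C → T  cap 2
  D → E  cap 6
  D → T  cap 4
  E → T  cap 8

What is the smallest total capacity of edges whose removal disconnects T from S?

7

Augment S→A→E→T: bottleneck 3, flow now 3.
Augment S→B→C→T: bottleneck 2, flow now 5.
Augment S→B→D→T: bottleneck 2, flow now 7.
No augmenting path remains; maximum flow = 7.
By max-flow min-cut, the minimum cut capacity equals the max flow.
In the residual graph, reachable from S: {S, A, B, C}.
Min-cut edges: A→E (3), B→D (2), C→T (2); capacity 3 + 2 + 2 = 7.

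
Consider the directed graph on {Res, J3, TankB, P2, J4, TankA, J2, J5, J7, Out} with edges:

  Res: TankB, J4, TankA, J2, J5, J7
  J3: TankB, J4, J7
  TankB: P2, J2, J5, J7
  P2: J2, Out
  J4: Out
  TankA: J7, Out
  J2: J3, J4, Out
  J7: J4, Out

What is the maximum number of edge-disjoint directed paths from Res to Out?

5

Assign every edge capacity 1; by Menger, the answer equals the max flow.
Path Res→J4→Out (+1); total 1.
Path Res→TankA→Out (+1); total 2.
Path Res→J2→Out (+1); total 3.
Path Res→J7→Out (+1); total 4.
Path Res→TankB→P2→Out (+1); total 5.
No residual Res→Out path; max flow = 5.
Certifying cut of size 5: {Res→J2, Res→J4, Res→J7, Res→TankA, Res→TankB}.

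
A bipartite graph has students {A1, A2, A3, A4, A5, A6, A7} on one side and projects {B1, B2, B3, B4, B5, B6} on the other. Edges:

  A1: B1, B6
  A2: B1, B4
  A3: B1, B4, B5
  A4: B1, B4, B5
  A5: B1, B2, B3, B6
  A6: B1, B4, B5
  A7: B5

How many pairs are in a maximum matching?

Unit-capacity flow: source→left, listed edges, right→sink; max matching = max flow.
Augmenting path A1→B1 (+1); matched 1.
Augmenting path A2→B4 (+1); matched 2.
Augmenting path A3→B5 (+1); matched 3.
Augmenting path A5→B2 (+1); matched 4.
Augmenting path A4→B1→A1→B6 (+1); matched 5.
No augmenting path remains; maximum matching = 5.
König certificate: {A1, A5, B1, B4, B5} is a vertex cover of size 5 (every listed pair touches it), so no matching can be larger.

5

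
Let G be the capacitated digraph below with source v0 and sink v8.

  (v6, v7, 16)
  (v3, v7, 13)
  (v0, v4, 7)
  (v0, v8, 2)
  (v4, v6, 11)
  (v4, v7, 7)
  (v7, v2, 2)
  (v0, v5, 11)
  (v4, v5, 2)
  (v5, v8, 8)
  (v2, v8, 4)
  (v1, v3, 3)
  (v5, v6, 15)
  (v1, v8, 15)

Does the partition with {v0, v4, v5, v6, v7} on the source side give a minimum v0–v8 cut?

Given cut capacity: 2 + 8 + 2 = 12.
Augment v0→v8: bottleneck 2, flow now 2.
Augment v0→v5→v8: bottleneck 8, flow now 10.
Augment v0→v4→v7→v2→v8: bottleneck 2, flow now 12.
No augmenting path remains; maximum flow = 12.
Cut capacity 12 equals the max flow, so it is a minimum cut.

Yes — it is a minimum cut (capacity 12).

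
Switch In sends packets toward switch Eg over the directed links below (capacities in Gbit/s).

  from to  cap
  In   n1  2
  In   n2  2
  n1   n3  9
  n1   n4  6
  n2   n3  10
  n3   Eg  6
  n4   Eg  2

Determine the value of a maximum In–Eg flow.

4

Augment In→n1→n3→Eg: bottleneck 2, flow now 2.
Augment In→n2→n3→Eg: bottleneck 2, flow now 4.
No augmenting path remains; maximum flow = 4.
In the residual graph, reachable from In: {In}.
Min-cut edges: In→n1 (2), In→n2 (2); capacity 2 + 2 = 4.
This cut is saturated, so no flow can exceed 4.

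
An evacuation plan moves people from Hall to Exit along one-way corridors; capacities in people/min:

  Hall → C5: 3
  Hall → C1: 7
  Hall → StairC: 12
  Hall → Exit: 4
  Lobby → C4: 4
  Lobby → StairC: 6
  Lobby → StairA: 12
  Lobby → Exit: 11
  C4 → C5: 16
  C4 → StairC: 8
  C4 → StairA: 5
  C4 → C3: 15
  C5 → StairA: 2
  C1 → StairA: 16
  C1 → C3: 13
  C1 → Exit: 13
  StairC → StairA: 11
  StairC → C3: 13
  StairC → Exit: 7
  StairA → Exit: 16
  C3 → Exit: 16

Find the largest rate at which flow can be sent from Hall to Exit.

25

Augment Hall→Exit: bottleneck 4, flow now 4.
Augment Hall→C1→Exit: bottleneck 7, flow now 11.
Augment Hall→StairC→Exit: bottleneck 7, flow now 18.
Augment Hall→C5→StairA→Exit: bottleneck 2, flow now 20.
Augment Hall→StairC→StairA→Exit: bottleneck 5, flow now 25.
No augmenting path remains; maximum flow = 25.
In the residual graph, reachable from Hall: {Hall, C5}.
Min-cut edges: Hall→C1 (7), Hall→StairC (12), Hall→Exit (4), C5→StairA (2); capacity 7 + 12 + 4 + 2 = 25.
This cut is saturated, so no flow can exceed 25.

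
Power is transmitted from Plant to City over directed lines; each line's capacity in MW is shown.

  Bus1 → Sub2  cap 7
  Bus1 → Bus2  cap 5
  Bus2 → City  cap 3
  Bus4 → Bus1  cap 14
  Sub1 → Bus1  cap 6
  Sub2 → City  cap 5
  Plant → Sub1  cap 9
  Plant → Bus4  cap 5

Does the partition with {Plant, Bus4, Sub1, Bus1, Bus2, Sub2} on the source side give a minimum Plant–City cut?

Yes — it is a minimum cut (capacity 8).

Given cut capacity: 3 + 5 = 8.
Augment Plant→Bus4→Bus1→Bus2→City: bottleneck 3, flow now 3.
Augment Plant→Bus4→Bus1→Sub2→City: bottleneck 2, flow now 5.
Augment Plant→Sub1→Bus1→Sub2→City: bottleneck 3, flow now 8.
No augmenting path remains; maximum flow = 8.
Cut capacity 8 equals the max flow, so it is a minimum cut.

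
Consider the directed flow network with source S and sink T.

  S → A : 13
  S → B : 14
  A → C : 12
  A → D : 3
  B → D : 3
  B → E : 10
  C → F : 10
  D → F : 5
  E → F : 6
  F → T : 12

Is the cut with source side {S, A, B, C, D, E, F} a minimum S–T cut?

Given cut capacity: 12 = 12.
Augment S→A→C→F→T: bottleneck 10, flow now 10.
Augment S→A→D→F→T: bottleneck 2, flow now 12.
No augmenting path remains; maximum flow = 12.
Cut capacity 12 equals the max flow, so it is a minimum cut.

Yes — it is a minimum cut (capacity 12).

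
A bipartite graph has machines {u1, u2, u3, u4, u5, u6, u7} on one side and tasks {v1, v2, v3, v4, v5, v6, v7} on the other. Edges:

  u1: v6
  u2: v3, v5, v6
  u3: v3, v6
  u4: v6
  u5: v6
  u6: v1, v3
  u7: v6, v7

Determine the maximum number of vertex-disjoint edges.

Unit-capacity flow: source→left, listed edges, right→sink; max matching = max flow.
Augmenting path u1→v6 (+1); matched 1.
Augmenting path u2→v3 (+1); matched 2.
Augmenting path u6→v1 (+1); matched 3.
Augmenting path u7→v7 (+1); matched 4.
Augmenting path u3→v3→u2→v5 (+1); matched 5.
No augmenting path remains; maximum matching = 5.
König certificate: {u2, u3, u6, u7, v6} is a vertex cover of size 5 (every listed pair touches it), so no matching can be larger.

5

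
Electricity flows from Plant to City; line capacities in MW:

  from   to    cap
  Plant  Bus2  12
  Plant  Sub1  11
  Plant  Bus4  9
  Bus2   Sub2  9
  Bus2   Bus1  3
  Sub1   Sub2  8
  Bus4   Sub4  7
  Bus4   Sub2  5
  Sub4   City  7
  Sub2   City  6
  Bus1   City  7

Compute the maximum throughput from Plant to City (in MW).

16

Augment Plant→Bus2→Sub2→City: bottleneck 6, flow now 6.
Augment Plant→Bus2→Bus1→City: bottleneck 3, flow now 9.
Augment Plant→Bus4→Sub4→City: bottleneck 7, flow now 16.
No augmenting path remains; maximum flow = 16.
In the residual graph, reachable from Plant: {Plant, Bus2, Sub1, Bus4, Sub2}.
Min-cut edges: Bus2→Bus1 (3), Bus4→Sub4 (7), Sub2→City (6); capacity 3 + 7 + 6 = 16.
This cut is saturated, so no flow can exceed 16.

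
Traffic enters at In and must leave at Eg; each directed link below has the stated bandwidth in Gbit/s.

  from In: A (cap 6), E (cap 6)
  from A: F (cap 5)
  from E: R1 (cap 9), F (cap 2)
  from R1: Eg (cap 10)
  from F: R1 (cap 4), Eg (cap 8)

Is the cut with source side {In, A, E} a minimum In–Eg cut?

Given cut capacity: 5 + 9 + 2 = 16.
Augment In→A→F→Eg: bottleneck 5, flow now 5.
Augment In→E→R1→Eg: bottleneck 6, flow now 11.
No augmenting path remains; maximum flow = 11.
In the residual graph, reachable from In: {In, A}.
Min-cut edges: In→E (6), A→F (5); capacity 6 + 5 = 11.
Cut capacity 16 exceeds the max flow 11, so it is not minimum.

No — its capacity is 16, but the minimum cut has capacity 11.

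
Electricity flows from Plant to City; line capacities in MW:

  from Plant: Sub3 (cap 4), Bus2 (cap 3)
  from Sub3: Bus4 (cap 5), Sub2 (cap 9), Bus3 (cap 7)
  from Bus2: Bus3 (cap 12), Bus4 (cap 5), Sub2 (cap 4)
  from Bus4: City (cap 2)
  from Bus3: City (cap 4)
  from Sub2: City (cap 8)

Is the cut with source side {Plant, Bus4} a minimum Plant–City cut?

No — its capacity is 9, but the minimum cut has capacity 7.

Given cut capacity: 4 + 3 + 2 = 9.
Augment Plant→Sub3→Bus4→City: bottleneck 2, flow now 2.
Augment Plant→Sub3→Bus3→City: bottleneck 2, flow now 4.
Augment Plant→Bus2→Bus3→City: bottleneck 2, flow now 6.
Augment Plant→Bus2→Sub2→City: bottleneck 1, flow now 7.
No augmenting path remains; maximum flow = 7.
In the residual graph, reachable from Plant: {Plant}.
Min-cut edges: Plant→Sub3 (4), Plant→Bus2 (3); capacity 4 + 3 = 7.
Cut capacity 9 exceeds the max flow 7, so it is not minimum.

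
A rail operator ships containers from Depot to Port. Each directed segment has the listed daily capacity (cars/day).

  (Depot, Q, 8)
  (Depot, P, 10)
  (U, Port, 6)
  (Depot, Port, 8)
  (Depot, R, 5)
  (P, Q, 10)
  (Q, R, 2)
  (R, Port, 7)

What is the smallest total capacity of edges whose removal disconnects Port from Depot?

Augment Depot→Port: bottleneck 8, flow now 8.
Augment Depot→R→Port: bottleneck 5, flow now 13.
Augment Depot→Q→R→Port: bottleneck 2, flow now 15.
No augmenting path remains; maximum flow = 15.
By max-flow min-cut, the minimum cut capacity equals the max flow.
In the residual graph, reachable from Depot: {Depot, P, Q}.
Min-cut edges: Depot→R (5), Depot→Port (8), Q→R (2); capacity 5 + 8 + 2 = 15.

15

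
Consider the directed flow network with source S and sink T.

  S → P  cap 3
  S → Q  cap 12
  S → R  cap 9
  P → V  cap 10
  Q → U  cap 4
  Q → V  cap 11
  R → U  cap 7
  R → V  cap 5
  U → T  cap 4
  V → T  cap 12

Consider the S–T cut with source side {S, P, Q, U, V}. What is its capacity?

Edges leaving {S, P, Q, U, V}: S→R (9), U→T (4), V→T (12).
Cut capacity = 9 + 4 + 12 = 25.

25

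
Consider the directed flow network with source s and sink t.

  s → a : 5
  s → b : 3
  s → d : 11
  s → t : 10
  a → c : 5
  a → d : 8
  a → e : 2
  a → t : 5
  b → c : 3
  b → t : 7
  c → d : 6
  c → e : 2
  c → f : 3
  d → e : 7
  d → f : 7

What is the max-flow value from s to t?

Augment s→t: bottleneck 10, flow now 10.
Augment s→a→t: bottleneck 5, flow now 15.
Augment s→b→t: bottleneck 3, flow now 18.
No augmenting path remains; maximum flow = 18.
In the residual graph, reachable from s: {s, d, e, f}.
Min-cut edges: s→a (5), s→b (3), s→t (10); capacity 5 + 3 + 10 = 18.
This cut is saturated, so no flow can exceed 18.

18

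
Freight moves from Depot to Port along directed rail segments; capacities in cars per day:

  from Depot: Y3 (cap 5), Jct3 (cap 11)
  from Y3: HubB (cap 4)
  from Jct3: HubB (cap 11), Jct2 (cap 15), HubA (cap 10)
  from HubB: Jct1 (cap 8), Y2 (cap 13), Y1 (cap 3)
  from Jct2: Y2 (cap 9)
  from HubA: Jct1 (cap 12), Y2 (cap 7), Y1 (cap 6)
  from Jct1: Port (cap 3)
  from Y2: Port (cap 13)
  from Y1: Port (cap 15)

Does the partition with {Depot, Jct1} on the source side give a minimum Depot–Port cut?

Given cut capacity: 5 + 11 + 3 = 19.
Augment Depot→Y3→HubB→Jct1→Port: bottleneck 3, flow now 3.
Augment Depot→Y3→HubB→Y2→Port: bottleneck 1, flow now 4.
Augment Depot→Jct3→HubB→Y2→Port: bottleneck 11, flow now 15.
No augmenting path remains; maximum flow = 15.
In the residual graph, reachable from Depot: {Depot, Y3}.
Min-cut edges: Depot→Jct3 (11), Y3→HubB (4); capacity 11 + 4 = 15.
Cut capacity 19 exceeds the max flow 15, so it is not minimum.

No — its capacity is 19, but the minimum cut has capacity 15.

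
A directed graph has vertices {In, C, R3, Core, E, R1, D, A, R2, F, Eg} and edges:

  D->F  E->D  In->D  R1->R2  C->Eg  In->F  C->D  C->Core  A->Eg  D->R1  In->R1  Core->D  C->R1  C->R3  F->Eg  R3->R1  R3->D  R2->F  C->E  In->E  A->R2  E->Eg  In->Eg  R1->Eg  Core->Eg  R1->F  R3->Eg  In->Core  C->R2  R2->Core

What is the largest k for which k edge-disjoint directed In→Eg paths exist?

5

Assign every edge capacity 1; by Menger, the answer equals the max flow.
Path In→Eg (+1); total 1.
Path In→Core→Eg (+1); total 2.
Path In→E→Eg (+1); total 3.
Path In→R1→Eg (+1); total 4.
Path In→F→Eg (+1); total 5.
No residual In→Eg path; max flow = 5.
Certifying cut of size 5: {Core→Eg, F→Eg, In→E, In→Eg, R1→Eg}.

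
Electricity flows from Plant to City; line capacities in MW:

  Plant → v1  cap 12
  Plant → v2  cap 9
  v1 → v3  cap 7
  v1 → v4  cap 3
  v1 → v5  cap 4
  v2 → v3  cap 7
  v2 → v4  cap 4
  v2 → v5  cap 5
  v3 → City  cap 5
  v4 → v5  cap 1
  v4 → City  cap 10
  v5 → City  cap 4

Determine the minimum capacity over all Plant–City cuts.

Augment Plant→v1→v3→City: bottleneck 5, flow now 5.
Augment Plant→v1→v4→City: bottleneck 3, flow now 8.
Augment Plant→v1→v5→City: bottleneck 4, flow now 12.
Augment Plant→v2→v4→City: bottleneck 4, flow now 16.
No augmenting path remains; maximum flow = 16.
By max-flow min-cut, the minimum cut capacity equals the max flow.
In the residual graph, reachable from Plant: {Plant, v1, v2, v3, v5}.
Min-cut edges: v1→v4 (3), v2→v4 (4), v3→City (5), v5→City (4); capacity 3 + 4 + 5 + 4 = 16.

16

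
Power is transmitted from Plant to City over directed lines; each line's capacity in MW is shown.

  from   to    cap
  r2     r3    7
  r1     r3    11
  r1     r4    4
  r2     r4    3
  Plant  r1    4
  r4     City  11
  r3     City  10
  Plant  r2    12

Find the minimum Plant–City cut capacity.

Augment Plant→r1→r3→City: bottleneck 4, flow now 4.
Augment Plant→r2→r3→City: bottleneck 6, flow now 10.
Augment Plant→r2→r4→City: bottleneck 3, flow now 13.
Augment Plant→r2→r3→r1→r4→City: bottleneck 1, flow now 14. (uses reverse residual edge)
No augmenting path remains; maximum flow = 14.
By max-flow min-cut, the minimum cut capacity equals the max flow.
In the residual graph, reachable from Plant: {Plant, r2}.
Min-cut edges: Plant→r1 (4), r2→r3 (7), r2→r4 (3); capacity 4 + 7 + 3 = 14.

14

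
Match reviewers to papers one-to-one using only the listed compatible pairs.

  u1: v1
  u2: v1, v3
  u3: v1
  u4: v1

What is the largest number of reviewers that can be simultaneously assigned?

2

Unit-capacity flow: source→left, listed edges, right→sink; max matching = max flow.
Augmenting path u1→v1 (+1); matched 1.
Augmenting path u2→v3 (+1); matched 2.
No augmenting path remains; maximum matching = 2.
König certificate: {u2, v1} is a vertex cover of size 2 (every listed pair touches it), so no matching can be larger.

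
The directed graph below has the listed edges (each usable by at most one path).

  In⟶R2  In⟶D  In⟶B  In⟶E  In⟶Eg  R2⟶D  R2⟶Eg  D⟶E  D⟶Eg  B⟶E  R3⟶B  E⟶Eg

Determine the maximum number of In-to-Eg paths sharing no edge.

4

Assign every edge capacity 1; by Menger, the answer equals the max flow.
Path In→Eg (+1); total 1.
Path In→R2→Eg (+1); total 2.
Path In→D→Eg (+1); total 3.
Path In→E→Eg (+1); total 4.
No residual In→Eg path; max flow = 4.
Certifying cut of size 4: {E→Eg, In→D, In→Eg, In→R2}.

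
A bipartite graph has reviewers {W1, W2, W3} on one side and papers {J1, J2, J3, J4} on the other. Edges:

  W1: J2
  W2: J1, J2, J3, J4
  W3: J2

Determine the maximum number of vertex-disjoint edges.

2

Unit-capacity flow: source→left, listed edges, right→sink; max matching = max flow.
Augmenting path W1→J2 (+1); matched 1.
Augmenting path W2→J1 (+1); matched 2.
No augmenting path remains; maximum matching = 2.
König certificate: {W2, J2} is a vertex cover of size 2 (every listed pair touches it), so no matching can be larger.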